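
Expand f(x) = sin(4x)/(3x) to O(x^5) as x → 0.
4/3 - 32*x**2/9 + 128*x**4/45 + O(x**5)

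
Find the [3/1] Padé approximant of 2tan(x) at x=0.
2*x*(x**2 + 3)/3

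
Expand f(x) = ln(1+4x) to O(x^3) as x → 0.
4*x - 8*x**2 + O(x**3)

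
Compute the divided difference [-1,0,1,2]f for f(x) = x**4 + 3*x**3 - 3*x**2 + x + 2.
5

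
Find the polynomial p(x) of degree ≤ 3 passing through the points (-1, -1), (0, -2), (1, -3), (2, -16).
-2*x**3 + x - 2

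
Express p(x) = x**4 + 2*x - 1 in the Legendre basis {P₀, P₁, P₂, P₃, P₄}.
(-4/5)P₀ + (2)P₁ + (4/7)P₂ + (8/35)P₄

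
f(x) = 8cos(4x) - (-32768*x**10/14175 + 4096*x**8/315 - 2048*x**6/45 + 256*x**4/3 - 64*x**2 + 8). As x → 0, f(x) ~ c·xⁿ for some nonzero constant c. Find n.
12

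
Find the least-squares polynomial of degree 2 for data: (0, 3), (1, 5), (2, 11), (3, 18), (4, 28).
99/35 + (101/70)x + (17/14)x²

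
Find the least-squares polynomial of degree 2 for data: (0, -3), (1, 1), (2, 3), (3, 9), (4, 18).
-12/5 + x + x²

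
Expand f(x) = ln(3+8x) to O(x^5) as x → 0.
log(3) + 8*x/3 - 32*x**2/9 + 512*x**3/81 - 1024*x**4/81 + O(x**5)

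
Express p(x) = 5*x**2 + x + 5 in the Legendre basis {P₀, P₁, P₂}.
(20/3)P₀ + P₁ + (10/3)P₂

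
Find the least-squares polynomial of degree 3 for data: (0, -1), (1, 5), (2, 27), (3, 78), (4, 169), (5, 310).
-8/9 + (148/189)x + (727/252)x² + (203/108)x³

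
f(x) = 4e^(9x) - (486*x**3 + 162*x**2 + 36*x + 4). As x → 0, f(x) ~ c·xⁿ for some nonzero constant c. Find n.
4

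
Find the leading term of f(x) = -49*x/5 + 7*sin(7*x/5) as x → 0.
-2401*x**3/750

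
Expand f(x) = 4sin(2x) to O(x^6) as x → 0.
8*x - 16*x**3/3 + 16*x**5/15 + O(x**6)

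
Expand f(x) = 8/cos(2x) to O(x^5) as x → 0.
8 + 16*x**2 + 80*x**4/3 + O(x**5)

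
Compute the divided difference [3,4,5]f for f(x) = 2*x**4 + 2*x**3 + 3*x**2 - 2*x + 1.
221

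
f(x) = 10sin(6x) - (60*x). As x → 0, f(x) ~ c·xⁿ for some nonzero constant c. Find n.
3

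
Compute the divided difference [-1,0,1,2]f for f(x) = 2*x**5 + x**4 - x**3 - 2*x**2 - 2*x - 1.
11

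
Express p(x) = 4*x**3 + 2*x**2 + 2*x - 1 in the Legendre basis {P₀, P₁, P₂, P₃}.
(-1/3)P₀ + (22/5)P₁ + (4/3)P₂ + (8/5)P₃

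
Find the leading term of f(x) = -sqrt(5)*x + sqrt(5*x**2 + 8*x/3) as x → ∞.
4*sqrt(5)/15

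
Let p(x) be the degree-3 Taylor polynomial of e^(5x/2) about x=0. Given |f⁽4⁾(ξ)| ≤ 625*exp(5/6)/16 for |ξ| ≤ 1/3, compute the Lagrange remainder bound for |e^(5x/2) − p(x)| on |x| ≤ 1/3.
625*exp(5/6)/31104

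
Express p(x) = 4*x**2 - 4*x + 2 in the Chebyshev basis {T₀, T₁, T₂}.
(4)T₀ + (-4)T₁ + (2)T₂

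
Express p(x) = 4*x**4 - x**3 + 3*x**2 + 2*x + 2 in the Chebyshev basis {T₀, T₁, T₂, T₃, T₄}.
(5)T₀ + (5/4)T₁ + (7/2)T₂ + (-1/4)T₃ + (1/2)T₄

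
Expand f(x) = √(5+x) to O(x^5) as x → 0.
sqrt(5) + sqrt(5)*x/10 - sqrt(5)*x**2/200 + sqrt(5)*x**3/2000 - sqrt(5)*x**4/16000 + O(x**5)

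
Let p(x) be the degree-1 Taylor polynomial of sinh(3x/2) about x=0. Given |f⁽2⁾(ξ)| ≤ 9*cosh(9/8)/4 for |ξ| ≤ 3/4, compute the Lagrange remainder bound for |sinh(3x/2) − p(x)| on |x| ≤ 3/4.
81*cosh(9/8)/128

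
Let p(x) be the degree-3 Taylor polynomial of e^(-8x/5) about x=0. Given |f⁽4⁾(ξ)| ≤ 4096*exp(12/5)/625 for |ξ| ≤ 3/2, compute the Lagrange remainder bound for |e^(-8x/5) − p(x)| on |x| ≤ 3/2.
864*exp(12/5)/625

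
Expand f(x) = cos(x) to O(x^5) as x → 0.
1 - x**2/2 + x**4/24 + O(x**5)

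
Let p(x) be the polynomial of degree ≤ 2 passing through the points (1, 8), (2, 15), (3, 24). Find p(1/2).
21/4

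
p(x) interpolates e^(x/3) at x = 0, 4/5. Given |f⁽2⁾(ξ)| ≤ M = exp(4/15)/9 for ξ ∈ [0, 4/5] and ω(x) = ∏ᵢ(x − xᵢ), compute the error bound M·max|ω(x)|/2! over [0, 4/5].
2*exp(4/15)/225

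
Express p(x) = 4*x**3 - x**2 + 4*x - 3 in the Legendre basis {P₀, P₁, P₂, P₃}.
(-10/3)P₀ + (32/5)P₁ + (-2/3)P₂ + (8/5)P₃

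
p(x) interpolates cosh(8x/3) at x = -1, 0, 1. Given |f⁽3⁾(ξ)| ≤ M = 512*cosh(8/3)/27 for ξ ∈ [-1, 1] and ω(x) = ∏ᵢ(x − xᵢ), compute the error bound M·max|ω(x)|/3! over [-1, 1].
512*sqrt(3)*cosh(8/3)/729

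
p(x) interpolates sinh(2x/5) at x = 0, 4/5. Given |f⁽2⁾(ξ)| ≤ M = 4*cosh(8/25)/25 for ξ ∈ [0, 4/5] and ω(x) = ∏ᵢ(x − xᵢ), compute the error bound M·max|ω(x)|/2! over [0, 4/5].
8*cosh(8/25)/625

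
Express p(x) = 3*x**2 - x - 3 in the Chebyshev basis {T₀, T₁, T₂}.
(-3/2)T₀ - T₁ + (3/2)T₂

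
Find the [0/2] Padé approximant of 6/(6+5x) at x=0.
1/(5*x/6 + 1)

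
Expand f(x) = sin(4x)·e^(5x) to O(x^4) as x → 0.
4*x + 20*x**2 + 118*x**3/3 + O(x**4)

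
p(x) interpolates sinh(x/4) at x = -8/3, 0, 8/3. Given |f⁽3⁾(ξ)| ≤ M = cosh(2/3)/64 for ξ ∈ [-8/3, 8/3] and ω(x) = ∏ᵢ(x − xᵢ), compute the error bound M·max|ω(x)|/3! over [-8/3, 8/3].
8*sqrt(3)*cosh(2/3)/729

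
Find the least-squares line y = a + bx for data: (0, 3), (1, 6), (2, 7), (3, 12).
a = 14/5, b = 14/5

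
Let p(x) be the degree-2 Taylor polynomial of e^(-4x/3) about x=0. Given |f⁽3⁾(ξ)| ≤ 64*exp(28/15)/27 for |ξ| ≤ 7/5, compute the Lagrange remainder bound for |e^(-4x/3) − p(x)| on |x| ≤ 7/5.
10976*exp(28/15)/10125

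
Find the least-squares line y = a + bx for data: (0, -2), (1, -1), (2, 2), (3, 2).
a = -2, b = 3/2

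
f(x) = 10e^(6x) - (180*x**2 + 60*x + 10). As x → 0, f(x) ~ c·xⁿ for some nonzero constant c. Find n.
3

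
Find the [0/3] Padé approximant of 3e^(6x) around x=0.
3/(-36*x**3 + 18*x**2 - 6*x + 1)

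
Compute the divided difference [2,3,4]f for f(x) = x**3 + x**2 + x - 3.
10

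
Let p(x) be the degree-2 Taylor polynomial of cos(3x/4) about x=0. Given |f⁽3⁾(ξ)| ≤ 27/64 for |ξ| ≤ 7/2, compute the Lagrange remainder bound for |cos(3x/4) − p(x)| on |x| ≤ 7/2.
3087/1024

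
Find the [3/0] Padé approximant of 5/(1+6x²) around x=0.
5 - 30*x**2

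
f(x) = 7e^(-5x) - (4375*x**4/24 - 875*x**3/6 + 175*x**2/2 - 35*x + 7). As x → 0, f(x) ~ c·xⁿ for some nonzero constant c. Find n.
5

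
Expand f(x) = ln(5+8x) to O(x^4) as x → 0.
log(5) + 8*x/5 - 32*x**2/25 + 512*x**3/375 + O(x**4)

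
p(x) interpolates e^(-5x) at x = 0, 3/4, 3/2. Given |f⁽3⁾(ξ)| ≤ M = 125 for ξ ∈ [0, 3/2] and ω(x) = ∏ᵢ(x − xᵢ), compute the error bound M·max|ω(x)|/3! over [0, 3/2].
125*sqrt(3)/64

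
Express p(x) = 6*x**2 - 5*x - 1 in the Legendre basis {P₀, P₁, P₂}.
P₀ + (-5)P₁ + (4)P₂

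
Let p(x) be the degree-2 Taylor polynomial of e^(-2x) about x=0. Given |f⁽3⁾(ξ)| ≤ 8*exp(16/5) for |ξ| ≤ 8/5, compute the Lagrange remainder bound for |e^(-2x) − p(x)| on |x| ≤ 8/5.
2048*exp(16/5)/375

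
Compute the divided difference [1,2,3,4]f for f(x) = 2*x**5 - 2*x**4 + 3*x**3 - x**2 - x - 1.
113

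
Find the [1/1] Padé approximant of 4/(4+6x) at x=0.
1/(3*x/2 + 1)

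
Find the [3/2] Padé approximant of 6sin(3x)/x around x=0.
(18 - 189*x**2/10)/(9*x**2/20 + 1)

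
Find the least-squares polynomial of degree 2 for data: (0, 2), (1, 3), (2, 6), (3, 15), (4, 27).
11/5 + (-9/5)x + (2)x²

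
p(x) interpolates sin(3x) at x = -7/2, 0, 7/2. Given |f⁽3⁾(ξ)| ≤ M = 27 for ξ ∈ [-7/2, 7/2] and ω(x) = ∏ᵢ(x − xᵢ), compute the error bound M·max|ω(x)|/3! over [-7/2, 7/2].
343*sqrt(3)/8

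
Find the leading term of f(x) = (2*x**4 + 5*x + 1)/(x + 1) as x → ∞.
2*x**3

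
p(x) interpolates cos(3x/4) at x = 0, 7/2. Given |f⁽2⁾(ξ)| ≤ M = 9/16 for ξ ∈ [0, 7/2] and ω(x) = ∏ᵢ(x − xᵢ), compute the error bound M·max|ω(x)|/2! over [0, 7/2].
441/512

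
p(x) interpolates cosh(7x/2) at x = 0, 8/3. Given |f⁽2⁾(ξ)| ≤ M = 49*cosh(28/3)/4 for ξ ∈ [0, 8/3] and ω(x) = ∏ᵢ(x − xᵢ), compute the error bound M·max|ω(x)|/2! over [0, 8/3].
98*cosh(28/3)/9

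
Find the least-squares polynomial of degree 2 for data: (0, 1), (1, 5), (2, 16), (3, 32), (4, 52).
24/35 + (163/70)x + (37/14)x²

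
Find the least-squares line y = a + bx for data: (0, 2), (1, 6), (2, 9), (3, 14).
a = 19/10, b = 39/10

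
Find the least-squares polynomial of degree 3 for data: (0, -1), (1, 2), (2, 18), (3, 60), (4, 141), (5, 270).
-55/63 + (-185/378)x + (65/63)x² + (107/54)x³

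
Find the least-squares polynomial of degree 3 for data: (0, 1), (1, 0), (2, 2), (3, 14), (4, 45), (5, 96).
74/63 + (-43/27)x + (-67/63)x² + (28/27)x³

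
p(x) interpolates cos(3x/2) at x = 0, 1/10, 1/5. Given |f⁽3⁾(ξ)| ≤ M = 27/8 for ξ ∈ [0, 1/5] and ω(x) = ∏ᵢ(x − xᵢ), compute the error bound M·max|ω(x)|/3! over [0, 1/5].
sqrt(3)/8000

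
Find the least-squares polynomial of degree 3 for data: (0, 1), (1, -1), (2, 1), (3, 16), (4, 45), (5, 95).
71/63 + (-736/189)x + (29/63)x² + (22/27)x³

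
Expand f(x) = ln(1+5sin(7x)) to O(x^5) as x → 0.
35*x - 1225*x**2/2 + 84035*x**3/6 - 4381825*x**4/12 + O(x**5)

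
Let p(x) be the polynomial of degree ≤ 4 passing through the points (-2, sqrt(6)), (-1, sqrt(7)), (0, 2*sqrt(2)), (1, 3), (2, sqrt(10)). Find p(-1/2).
-15/32 - 5*sqrt(6)/128 + 3*sqrt(10)/128 + 15*sqrt(7)/32 + 45*sqrt(2)/32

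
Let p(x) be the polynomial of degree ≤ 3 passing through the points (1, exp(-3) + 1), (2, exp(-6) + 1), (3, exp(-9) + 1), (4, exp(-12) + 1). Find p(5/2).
(-exp(9) - 1 + 9*exp(3) + 9*exp(6) + 16*exp(12))*exp(-12)/16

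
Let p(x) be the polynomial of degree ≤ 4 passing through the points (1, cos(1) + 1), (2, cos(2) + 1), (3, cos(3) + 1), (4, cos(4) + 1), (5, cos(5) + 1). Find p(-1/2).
1485*cos(3)/64 + 315*cos(5)/128 + 1 + 1155*cos(1)/128 - 385*cos(4)/32 - 693*cos(2)/32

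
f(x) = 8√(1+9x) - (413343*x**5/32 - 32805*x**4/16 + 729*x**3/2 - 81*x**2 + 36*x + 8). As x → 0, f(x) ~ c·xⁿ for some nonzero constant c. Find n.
6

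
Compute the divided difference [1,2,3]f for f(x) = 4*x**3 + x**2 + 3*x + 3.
25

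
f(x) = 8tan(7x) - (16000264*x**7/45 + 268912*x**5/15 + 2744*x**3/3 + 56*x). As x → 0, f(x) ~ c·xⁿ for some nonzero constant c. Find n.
9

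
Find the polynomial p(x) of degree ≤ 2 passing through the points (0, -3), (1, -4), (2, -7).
-x**2 - 3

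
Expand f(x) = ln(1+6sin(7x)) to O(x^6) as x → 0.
42*x - 882*x**2 + 24353*x**3 - 763518*x**4 + 102136139*x**5/4 + O(x**6)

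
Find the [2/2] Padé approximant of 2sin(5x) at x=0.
10*x/(25*x**2/6 + 1)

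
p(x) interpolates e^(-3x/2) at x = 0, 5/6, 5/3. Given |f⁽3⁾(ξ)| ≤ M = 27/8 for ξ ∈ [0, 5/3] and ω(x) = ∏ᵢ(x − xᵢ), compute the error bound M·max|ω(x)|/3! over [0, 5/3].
125*sqrt(3)/1728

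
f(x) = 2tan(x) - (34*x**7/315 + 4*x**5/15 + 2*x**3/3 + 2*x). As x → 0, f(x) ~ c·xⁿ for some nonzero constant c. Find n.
9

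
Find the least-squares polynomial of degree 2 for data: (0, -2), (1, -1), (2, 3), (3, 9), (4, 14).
-83/35 + (47/35)x + (5/7)x²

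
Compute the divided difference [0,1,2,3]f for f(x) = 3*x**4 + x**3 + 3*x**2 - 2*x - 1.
19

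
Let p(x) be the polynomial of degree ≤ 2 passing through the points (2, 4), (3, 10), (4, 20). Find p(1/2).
5/2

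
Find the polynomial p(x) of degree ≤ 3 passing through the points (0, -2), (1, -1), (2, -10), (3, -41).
-2*x**3 + x**2 + 2*x - 2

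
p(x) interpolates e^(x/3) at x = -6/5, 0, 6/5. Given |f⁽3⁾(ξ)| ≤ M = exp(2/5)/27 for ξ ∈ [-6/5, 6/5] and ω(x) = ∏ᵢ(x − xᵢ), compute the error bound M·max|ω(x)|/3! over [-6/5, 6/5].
8*sqrt(3)*exp(2/5)/3375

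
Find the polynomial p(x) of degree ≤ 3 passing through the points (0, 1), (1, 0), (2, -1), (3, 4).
x**3 - 3*x**2 + x + 1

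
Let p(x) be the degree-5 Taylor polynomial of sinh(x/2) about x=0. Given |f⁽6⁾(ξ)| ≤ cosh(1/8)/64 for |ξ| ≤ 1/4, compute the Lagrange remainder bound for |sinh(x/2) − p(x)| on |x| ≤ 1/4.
cosh(1/8)/188743680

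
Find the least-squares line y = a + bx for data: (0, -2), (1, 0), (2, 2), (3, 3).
a = -9/5, b = 17/10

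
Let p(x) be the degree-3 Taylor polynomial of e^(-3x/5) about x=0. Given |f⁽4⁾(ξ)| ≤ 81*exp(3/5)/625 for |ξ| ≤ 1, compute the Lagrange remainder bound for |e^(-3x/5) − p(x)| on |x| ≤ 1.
27*exp(3/5)/5000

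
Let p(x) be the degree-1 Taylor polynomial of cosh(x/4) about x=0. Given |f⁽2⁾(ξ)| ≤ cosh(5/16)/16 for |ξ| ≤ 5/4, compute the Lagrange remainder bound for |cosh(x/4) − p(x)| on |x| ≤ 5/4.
25*cosh(5/16)/512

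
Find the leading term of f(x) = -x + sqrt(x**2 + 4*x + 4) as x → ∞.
2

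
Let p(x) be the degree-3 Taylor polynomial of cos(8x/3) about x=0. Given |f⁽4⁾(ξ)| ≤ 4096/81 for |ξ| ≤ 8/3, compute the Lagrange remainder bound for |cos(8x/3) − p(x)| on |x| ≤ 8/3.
2097152/19683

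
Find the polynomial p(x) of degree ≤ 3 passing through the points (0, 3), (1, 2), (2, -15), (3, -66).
-3*x**3 + x**2 + x + 3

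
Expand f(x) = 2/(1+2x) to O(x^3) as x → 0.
2 - 4*x + 8*x**2 + O(x**3)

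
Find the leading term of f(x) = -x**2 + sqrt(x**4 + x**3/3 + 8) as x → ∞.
x/6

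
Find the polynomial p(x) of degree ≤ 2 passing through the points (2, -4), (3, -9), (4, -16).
-x**2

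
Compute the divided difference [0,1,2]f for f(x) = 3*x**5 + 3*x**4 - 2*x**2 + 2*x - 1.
64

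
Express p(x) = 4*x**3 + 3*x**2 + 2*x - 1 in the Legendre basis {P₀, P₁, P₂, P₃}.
(22/5)P₁ + (2)P₂ + (8/5)P₃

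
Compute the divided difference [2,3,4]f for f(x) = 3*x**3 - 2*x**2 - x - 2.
25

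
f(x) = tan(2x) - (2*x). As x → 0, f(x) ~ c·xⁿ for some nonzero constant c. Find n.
3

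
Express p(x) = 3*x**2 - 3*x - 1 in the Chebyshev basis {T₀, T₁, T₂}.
(1/2)T₀ + (-3)T₁ + (3/2)T₂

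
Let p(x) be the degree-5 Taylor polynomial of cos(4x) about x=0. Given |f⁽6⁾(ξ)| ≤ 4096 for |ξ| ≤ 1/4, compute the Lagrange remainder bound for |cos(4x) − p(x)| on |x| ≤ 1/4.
1/720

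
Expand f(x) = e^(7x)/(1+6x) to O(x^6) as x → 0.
1 + x + 37*x**2/2 - 323*x**3/6 + 10153*x**4/24 - 287783*x**5/120 + O(x**6)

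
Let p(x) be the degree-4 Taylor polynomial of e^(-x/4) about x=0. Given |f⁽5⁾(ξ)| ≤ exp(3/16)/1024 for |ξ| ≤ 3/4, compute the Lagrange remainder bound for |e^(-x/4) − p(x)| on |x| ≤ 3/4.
81*exp(3/16)/41943040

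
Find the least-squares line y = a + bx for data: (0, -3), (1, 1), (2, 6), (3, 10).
a = -31/10, b = 22/5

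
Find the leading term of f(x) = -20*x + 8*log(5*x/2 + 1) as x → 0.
-25*x**2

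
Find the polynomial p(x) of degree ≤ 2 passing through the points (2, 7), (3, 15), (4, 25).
x**2 + 3*x - 3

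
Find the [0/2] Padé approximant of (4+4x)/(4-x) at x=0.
1/(5*x**2/4 - 5*x/4 + 1)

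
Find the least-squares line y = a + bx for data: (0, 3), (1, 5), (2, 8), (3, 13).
a = 23/10, b = 33/10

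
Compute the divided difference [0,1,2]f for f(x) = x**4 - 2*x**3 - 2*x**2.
-1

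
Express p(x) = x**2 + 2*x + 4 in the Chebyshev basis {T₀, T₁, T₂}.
(9/2)T₀ + (2)T₁ + (1/2)T₂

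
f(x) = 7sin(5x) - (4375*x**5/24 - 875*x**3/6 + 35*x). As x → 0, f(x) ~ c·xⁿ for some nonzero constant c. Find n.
7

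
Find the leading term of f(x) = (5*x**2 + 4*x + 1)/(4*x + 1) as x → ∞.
5*x/4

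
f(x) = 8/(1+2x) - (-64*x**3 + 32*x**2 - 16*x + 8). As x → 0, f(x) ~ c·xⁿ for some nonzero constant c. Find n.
4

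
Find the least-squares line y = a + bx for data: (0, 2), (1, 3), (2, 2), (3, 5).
a = 9/5, b = 4/5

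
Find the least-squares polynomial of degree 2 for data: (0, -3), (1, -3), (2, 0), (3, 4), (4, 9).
-113/35 + (-3/70)x + (11/14)x²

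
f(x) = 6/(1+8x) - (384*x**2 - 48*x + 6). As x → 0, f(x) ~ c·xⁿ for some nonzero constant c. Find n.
3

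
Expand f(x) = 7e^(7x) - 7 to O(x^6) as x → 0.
49*x + 343*x**2/2 + 2401*x**3/6 + 16807*x**4/24 + 117649*x**5/120 + O(x**6)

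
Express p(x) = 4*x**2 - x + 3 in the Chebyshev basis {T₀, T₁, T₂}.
(5)T₀ - T₁ + (2)T₂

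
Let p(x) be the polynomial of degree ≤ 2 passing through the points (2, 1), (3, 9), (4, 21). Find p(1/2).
-7/2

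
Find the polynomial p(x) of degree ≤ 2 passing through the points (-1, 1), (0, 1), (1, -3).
-2*x**2 - 2*x + 1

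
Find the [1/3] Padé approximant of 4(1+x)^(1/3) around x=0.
(10*x/3 + 4)/(x**3/81 - x**2/18 + x/2 + 1)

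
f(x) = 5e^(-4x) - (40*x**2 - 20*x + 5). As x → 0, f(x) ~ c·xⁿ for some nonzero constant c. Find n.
3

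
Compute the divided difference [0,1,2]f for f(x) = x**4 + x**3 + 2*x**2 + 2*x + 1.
12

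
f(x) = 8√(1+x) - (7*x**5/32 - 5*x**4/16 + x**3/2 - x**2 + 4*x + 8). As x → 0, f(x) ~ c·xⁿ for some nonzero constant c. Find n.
6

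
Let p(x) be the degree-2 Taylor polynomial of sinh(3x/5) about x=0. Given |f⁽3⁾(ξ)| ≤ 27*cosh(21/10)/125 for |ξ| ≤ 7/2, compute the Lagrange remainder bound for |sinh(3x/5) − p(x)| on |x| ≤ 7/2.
3087*cosh(21/10)/2000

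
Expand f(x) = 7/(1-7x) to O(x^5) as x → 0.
7 + 49*x + 343*x**2 + 2401*x**3 + 16807*x**4 + O(x**5)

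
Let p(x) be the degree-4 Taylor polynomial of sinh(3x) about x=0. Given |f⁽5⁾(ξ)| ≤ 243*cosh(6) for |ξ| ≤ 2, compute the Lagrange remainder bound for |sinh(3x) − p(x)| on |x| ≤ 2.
324*cosh(6)/5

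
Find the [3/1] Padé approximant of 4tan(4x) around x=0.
256*x**3/3 + 16*x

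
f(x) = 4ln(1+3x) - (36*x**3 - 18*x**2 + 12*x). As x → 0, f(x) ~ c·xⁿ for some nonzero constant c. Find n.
4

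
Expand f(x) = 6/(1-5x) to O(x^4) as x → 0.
6 + 30*x + 150*x**2 + 750*x**3 + O(x**4)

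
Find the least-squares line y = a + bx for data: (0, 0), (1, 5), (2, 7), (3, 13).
a = 1/10, b = 41/10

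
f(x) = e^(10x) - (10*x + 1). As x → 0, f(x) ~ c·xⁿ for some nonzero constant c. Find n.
2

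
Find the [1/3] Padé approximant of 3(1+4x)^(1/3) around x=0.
(10*x + 3)/(64*x**3/81 - 8*x**2/9 + 2*x + 1)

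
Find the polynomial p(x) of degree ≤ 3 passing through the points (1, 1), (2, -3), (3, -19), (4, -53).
-x**3 + 3*x - 1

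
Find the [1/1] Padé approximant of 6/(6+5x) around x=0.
1/(5*x/6 + 1)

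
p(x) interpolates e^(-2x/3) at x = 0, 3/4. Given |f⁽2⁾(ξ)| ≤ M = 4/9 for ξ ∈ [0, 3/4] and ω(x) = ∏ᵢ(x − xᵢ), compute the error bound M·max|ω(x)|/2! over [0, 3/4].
1/32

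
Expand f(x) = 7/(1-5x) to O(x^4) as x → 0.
7 + 35*x + 175*x**2 + 875*x**3 + O(x**4)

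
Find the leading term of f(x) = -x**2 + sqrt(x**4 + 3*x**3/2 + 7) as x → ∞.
3*x/4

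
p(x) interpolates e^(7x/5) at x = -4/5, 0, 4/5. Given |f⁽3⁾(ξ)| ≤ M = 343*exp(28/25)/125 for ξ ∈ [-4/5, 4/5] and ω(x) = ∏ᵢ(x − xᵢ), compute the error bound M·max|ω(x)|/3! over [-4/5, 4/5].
21952*sqrt(3)*exp(28/25)/421875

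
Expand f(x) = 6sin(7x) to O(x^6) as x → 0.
42*x - 343*x**3 + 16807*x**5/20 + O(x**6)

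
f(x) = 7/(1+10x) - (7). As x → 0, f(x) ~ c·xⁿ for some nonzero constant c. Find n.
1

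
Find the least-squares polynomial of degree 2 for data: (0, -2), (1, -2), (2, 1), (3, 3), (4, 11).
-13/7 + (-83/70)x + (15/14)x²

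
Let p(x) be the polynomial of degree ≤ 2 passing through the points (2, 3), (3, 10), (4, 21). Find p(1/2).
0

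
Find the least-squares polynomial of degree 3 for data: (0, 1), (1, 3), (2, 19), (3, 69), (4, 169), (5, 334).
25/21 + (-139/126)x + (-41/84)x² + (101/36)x³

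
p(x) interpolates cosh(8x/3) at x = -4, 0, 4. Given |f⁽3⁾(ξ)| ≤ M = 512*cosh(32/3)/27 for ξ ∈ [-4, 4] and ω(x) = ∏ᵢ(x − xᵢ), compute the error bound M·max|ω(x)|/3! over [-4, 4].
32768*sqrt(3)*cosh(32/3)/729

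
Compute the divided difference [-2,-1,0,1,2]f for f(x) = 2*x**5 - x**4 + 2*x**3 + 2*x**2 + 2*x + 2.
-1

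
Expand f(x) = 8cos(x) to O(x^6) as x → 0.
8 - 4*x**2 + x**4/3 + O(x**6)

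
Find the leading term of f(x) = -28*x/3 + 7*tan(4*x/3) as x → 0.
448*x**3/81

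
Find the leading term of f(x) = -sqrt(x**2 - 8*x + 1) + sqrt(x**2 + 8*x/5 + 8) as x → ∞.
24/5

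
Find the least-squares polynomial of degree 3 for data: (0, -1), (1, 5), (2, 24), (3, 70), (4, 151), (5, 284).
-22/21 + (439/126)x + (47/84)x² + (73/36)x³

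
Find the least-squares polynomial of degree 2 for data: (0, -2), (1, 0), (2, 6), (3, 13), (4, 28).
-61/35 + (-29/70)x + (27/14)x²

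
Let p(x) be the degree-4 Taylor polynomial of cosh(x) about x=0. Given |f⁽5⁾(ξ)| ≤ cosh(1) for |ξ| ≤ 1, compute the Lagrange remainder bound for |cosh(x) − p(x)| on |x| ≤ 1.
cosh(1)/120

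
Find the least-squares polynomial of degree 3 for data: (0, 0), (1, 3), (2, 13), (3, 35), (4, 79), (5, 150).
-5/126 + (1937/756)x + (-19/36)x² + (65/54)x³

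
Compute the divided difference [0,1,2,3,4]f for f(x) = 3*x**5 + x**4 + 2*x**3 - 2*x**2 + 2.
31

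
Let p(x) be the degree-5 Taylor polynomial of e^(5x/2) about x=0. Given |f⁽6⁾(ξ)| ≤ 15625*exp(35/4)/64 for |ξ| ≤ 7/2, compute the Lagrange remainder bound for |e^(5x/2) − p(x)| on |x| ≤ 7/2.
367653125*exp(35/4)/589824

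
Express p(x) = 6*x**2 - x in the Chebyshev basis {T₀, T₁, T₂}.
(3)T₀ - T₁ + (3)T₂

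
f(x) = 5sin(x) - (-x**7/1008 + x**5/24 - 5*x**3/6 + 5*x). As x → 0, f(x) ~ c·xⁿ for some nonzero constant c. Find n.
9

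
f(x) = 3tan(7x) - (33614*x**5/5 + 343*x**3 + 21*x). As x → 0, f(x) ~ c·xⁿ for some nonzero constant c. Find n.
7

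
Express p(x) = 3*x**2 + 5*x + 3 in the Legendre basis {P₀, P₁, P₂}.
(4)P₀ + (5)P₁ + (2)P₂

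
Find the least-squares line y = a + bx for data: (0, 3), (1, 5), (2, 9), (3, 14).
a = 11/5, b = 37/10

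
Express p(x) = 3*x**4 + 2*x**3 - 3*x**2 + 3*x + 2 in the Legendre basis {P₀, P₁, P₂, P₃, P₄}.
(8/5)P₀ + (21/5)P₁ + (-2/7)P₂ + (4/5)P₃ + (24/35)P₄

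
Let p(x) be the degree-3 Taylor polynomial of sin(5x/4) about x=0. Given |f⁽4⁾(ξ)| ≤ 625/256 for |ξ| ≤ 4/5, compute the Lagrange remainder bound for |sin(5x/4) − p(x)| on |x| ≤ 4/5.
1/24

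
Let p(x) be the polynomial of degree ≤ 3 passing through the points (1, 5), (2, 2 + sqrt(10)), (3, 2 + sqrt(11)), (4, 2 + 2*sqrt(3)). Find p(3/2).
-5*sqrt(11)/16 + sqrt(3)/8 + 47/16 + 15*sqrt(10)/16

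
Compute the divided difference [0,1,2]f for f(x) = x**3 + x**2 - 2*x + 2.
4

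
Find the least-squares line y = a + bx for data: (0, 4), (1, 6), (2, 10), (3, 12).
a = 19/5, b = 14/5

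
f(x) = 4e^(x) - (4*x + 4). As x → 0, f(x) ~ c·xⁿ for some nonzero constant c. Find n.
2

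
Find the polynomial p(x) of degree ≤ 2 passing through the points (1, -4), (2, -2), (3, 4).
2*x**2 - 4*x - 2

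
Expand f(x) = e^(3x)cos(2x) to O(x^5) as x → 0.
1 + 3*x + 5*x**2/2 - 3*x**3/2 - 119*x**4/24 + O(x**5)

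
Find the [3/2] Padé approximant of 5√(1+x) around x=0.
(5*x**3/32 + 45*x**2/16 + 15*x/2 + 5)/(3*x**2/16 + x + 1)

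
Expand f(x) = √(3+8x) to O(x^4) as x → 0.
sqrt(3) + 4*sqrt(3)*x/3 - 8*sqrt(3)*x**2/9 + 32*sqrt(3)*x**3/27 + O(x**4)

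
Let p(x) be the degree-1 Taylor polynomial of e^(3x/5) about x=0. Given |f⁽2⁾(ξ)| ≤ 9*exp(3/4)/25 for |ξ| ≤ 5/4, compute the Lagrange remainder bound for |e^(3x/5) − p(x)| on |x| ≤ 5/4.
9*exp(3/4)/32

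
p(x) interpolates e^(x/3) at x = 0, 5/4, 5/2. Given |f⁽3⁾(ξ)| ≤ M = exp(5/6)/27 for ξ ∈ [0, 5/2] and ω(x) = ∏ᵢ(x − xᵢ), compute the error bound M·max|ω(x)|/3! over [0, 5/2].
125*sqrt(3)*exp(5/6)/46656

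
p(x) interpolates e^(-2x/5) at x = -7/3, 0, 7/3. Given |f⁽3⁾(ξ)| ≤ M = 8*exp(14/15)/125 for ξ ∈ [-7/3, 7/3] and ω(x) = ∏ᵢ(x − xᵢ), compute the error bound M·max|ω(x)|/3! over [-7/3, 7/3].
2744*sqrt(3)*exp(14/15)/91125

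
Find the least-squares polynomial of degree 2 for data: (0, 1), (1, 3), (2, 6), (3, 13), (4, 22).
41/35 + (2/35)x + (9/7)x²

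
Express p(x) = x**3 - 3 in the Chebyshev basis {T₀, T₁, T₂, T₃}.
(-3)T₀ + (3/4)T₁ + (1/4)T₃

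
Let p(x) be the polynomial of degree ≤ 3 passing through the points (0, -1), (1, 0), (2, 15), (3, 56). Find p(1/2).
-3/2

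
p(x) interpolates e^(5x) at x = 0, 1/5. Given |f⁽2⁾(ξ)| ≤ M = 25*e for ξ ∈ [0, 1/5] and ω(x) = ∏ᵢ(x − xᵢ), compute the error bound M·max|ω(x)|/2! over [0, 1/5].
e/8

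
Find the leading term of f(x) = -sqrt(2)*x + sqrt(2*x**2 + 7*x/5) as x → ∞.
7*sqrt(2)/20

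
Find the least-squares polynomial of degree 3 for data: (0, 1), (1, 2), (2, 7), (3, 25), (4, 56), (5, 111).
127/126 + (113/756)x + (-67/252)x² + (25/27)x³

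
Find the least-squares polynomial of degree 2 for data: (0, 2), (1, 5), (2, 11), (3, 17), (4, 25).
64/35 + (103/35)x + (5/7)x²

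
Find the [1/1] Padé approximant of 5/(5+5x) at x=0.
1/(x + 1)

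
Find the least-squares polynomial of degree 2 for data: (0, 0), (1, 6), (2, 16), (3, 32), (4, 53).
1/7 + (102/35)x + (18/7)x²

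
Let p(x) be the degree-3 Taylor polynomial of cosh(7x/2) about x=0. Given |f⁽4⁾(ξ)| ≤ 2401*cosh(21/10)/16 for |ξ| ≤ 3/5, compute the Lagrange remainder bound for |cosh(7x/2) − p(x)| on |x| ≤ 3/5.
64827*cosh(21/10)/80000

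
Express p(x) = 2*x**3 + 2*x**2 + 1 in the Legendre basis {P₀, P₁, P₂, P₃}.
(5/3)P₀ + (6/5)P₁ + (4/3)P₂ + (4/5)P₃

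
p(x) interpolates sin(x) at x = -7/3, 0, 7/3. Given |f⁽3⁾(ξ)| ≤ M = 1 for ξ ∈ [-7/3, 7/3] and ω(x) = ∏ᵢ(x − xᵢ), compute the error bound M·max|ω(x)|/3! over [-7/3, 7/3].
343*sqrt(3)/729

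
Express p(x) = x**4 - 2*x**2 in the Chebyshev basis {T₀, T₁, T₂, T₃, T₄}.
(-5/8)T₀ + (-1/2)T₂ + (1/8)T₄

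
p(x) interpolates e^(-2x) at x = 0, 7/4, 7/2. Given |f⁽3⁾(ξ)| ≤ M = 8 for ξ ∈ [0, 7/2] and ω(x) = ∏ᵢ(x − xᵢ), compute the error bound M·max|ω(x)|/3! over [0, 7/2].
343*sqrt(3)/216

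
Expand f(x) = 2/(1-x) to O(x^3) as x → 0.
2 + 2*x + 2*x**2 + O(x**3)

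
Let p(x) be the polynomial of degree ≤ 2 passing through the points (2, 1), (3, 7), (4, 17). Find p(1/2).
-1/2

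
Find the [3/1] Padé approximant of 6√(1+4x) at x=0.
(-6*x**3 + 18*x**2 + 27*x + 6)/(5*x/2 + 1)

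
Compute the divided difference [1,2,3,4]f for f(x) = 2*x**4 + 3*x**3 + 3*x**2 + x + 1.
23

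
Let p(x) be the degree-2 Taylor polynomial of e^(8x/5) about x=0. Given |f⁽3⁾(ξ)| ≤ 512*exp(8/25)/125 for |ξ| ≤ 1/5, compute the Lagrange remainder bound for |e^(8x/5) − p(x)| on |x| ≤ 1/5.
256*exp(8/25)/46875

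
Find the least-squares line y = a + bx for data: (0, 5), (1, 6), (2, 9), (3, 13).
a = 21/5, b = 27/10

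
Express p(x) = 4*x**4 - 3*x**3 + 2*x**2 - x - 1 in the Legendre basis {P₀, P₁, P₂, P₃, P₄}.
(7/15)P₀ + (-14/5)P₁ + (76/21)P₂ + (-6/5)P₃ + (32/35)P₄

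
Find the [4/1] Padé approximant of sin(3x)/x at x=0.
81*x**4/40 - 9*x**2/2 + 3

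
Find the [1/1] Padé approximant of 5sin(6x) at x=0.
30*x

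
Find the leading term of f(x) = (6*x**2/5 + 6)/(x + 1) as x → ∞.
6*x/5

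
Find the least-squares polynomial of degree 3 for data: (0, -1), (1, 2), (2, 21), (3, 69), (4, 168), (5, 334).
-7/6 + (715/252)x + (-85/42)x² + (107/36)x³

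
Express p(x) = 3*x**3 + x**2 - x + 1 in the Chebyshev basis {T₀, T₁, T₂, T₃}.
(3/2)T₀ + (5/4)T₁ + (1/2)T₂ + (3/4)T₃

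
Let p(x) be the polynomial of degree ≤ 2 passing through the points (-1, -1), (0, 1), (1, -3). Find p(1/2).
-1/4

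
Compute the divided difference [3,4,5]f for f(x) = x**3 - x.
12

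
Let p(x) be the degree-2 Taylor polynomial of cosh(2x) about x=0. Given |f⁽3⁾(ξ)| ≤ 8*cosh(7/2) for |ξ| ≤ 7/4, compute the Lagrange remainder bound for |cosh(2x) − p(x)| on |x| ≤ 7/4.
343*cosh(7/2)/48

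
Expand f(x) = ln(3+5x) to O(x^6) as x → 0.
log(3) + 5*x/3 - 25*x**2/18 + 125*x**3/81 - 625*x**4/324 + 625*x**5/243 + O(x**6)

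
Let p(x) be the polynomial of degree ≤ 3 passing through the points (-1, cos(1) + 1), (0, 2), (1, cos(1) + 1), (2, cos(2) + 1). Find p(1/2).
-cos(2)/16 + cos(1)/2 + 25/16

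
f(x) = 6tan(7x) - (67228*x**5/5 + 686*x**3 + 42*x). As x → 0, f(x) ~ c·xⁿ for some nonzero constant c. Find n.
7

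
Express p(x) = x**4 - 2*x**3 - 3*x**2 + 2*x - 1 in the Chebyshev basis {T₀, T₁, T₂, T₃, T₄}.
(-17/8)T₀ + (1/2)T₁ - T₂ + (-1/2)T₃ + (1/8)T₄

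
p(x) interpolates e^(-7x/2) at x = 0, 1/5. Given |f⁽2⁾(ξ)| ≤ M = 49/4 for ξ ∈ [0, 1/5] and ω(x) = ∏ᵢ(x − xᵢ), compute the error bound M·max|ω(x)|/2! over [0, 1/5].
49/800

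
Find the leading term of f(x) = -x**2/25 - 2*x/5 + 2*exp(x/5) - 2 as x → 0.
x**3/375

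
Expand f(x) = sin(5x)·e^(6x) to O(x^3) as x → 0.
5*x + 30*x**2 + O(x**3)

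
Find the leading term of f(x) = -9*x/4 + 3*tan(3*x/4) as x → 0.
27*x**3/64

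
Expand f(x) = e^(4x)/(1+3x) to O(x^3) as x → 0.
1 + x + 5*x**2 + O(x**3)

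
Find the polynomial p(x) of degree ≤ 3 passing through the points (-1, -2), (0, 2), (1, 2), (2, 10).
2*x**3 - 2*x**2 + 2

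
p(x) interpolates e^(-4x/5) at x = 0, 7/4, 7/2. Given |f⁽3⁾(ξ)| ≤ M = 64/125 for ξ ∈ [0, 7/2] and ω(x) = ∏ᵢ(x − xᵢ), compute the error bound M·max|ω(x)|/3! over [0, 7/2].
343*sqrt(3)/3375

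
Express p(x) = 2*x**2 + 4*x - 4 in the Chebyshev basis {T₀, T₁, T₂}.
(-3)T₀ + (4)T₁ + T₂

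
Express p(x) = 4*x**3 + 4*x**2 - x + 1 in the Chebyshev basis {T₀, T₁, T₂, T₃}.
(3)T₀ + (2)T₁ + (2)T₂ + T₃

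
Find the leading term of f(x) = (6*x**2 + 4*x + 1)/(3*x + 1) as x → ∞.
2*x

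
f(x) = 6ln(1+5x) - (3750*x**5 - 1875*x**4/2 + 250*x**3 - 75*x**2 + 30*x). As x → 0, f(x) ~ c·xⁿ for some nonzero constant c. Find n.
6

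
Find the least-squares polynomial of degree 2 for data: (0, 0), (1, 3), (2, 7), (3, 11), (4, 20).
11/35 + (48/35)x + (6/7)x²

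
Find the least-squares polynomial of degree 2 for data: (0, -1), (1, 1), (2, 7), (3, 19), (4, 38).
-24/35 + (-64/35)x + (20/7)x²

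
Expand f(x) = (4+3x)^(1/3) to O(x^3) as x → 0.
2**(2/3) + 2**(2/3)*x/4 - 2**(2/3)*x**2/16 + O(x**3)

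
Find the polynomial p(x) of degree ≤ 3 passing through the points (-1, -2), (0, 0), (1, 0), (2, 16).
3*x**3 - x**2 - 2*x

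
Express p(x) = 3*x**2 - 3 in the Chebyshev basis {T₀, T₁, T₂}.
(-3/2)T₀ + (3/2)T₂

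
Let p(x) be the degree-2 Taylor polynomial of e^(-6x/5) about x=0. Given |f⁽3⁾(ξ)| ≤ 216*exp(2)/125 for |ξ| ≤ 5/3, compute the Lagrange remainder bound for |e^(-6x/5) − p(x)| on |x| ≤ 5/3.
4*exp(2)/3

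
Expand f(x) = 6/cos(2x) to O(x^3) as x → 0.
6 + 12*x**2 + O(x**3)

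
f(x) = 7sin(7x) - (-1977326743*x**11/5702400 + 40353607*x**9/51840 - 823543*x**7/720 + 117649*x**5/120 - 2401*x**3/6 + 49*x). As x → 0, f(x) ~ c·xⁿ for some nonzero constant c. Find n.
13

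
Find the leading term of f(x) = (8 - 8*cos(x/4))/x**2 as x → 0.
1/4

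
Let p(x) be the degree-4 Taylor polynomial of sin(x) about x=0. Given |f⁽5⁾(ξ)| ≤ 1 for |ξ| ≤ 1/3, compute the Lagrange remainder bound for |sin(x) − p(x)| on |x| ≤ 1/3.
1/29160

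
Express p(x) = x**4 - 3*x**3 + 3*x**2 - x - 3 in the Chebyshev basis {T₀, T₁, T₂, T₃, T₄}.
(-9/8)T₀ + (-13/4)T₁ + (2)T₂ + (-3/4)T₃ + (1/8)T₄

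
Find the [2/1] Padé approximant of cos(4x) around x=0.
1 - 8*x**2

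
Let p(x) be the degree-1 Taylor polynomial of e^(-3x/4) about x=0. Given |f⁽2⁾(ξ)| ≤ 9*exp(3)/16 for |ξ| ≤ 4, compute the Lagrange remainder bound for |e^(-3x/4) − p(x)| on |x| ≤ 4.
9*exp(3)/2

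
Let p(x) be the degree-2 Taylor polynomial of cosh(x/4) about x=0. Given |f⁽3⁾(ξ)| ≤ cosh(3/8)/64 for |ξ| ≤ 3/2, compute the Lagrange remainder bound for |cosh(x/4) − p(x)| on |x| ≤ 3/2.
9*cosh(3/8)/1024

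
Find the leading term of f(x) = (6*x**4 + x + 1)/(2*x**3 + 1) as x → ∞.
3*x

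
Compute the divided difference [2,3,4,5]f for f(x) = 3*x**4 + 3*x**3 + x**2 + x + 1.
45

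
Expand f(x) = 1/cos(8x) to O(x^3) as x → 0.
1 + 32*x**2 + O(x**3)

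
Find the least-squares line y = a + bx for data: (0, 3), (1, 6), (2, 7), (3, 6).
a = 4, b = 1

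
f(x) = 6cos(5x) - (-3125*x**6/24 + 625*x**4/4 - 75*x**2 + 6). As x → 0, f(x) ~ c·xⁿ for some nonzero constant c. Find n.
8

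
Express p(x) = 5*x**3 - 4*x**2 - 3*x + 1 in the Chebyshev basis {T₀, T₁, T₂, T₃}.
-T₀ + (3/4)T₁ + (-2)T₂ + (5/4)T₃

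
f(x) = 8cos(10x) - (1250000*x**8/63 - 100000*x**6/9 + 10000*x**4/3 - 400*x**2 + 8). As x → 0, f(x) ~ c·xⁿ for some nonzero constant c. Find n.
10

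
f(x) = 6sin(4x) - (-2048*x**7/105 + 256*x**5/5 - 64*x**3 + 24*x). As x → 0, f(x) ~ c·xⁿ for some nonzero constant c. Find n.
9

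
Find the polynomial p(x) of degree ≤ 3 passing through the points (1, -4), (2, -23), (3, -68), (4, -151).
-2*x**3 - x**2 - 2*x + 1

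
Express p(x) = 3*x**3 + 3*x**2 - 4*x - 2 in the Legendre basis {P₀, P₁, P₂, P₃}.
-P₀ + (-11/5)P₁ + (2)P₂ + (6/5)P₃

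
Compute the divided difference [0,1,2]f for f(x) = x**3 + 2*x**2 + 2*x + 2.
5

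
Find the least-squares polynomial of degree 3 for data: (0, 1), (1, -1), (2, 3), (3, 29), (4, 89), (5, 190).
83/63 + (-203/54)x + (-367/252)x² + (211/108)x³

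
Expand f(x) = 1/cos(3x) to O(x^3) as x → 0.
1 + 9*x**2/2 + O(x**3)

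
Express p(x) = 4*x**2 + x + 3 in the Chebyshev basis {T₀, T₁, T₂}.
(5)T₀ + T₁ + (2)T₂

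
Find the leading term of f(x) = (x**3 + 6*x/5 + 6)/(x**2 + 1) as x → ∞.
x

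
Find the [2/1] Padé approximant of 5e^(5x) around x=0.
(125*x**2/6 + 50*x/3 + 5)/(1 - 5*x/3)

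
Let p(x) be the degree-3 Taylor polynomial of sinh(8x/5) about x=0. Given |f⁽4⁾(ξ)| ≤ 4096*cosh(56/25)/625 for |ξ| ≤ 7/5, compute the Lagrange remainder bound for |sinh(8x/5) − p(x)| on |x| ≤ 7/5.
1229312*cosh(56/25)/1171875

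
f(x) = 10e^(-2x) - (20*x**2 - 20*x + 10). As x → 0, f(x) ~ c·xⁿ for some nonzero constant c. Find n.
3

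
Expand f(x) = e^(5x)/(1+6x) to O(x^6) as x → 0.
1 - x + 37*x**2/2 - 541*x**3/6 + 13609*x**4/24 - 81029*x**5/24 + O(x**6)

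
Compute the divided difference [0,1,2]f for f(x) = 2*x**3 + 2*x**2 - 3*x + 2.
8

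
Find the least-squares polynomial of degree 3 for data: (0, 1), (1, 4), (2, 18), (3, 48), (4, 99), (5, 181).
53/63 + (155/189)x + (431/252)x² + (115/108)x³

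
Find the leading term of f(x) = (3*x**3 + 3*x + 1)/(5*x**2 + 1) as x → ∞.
3*x/5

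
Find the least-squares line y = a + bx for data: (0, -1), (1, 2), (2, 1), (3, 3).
a = -2/5, b = 11/10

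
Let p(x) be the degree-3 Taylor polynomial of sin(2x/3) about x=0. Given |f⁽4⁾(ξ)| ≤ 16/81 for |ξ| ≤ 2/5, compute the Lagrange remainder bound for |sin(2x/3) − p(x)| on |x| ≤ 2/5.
32/151875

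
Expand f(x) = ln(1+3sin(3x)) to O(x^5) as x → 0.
9*x - 81*x**2/2 + 459*x**3/2 - 6075*x**4/4 + O(x**5)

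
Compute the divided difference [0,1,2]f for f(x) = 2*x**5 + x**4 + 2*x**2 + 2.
39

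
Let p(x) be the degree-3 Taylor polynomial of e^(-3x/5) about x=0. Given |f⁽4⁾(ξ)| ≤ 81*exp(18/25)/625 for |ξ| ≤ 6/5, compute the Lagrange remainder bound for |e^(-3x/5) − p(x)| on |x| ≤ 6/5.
4374*exp(18/25)/390625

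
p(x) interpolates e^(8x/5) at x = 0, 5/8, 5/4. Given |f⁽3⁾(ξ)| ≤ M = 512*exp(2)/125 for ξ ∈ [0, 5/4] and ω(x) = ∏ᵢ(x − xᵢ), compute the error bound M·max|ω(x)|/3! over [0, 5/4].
sqrt(3)*exp(2)/27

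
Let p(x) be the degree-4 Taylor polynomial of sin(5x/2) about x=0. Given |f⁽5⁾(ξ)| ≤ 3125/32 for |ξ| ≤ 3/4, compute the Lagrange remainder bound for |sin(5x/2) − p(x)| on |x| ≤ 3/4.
50625/262144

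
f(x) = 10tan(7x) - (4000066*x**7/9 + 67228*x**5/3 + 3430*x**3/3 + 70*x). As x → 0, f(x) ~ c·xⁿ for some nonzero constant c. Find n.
9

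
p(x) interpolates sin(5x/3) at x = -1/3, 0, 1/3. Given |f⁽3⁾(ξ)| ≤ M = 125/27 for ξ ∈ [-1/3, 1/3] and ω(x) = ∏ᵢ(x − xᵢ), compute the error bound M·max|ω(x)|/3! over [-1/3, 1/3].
125*sqrt(3)/19683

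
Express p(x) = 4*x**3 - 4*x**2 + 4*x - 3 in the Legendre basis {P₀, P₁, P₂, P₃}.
(-13/3)P₀ + (32/5)P₁ + (-8/3)P₂ + (8/5)P₃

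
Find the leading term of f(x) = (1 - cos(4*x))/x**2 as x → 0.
8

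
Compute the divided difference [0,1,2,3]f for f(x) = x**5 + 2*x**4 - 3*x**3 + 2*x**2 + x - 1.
34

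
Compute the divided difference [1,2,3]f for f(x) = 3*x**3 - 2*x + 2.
18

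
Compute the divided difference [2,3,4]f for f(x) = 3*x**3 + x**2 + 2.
28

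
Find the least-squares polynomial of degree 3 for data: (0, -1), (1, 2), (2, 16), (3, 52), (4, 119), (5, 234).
-74/63 + (70/27)x + (-59/63)x² + (53/27)x³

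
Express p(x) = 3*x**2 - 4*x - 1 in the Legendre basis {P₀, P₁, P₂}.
(-4)P₁ + (2)P₂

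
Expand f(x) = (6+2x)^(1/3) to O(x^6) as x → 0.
6**(1/3) + 6**(1/3)*x/9 - 6**(1/3)*x**2/81 + 5*6**(1/3)*x**3/2187 - 10*6**(1/3)*x**4/19683 + 22*6**(1/3)*x**5/177147 + O(x**6)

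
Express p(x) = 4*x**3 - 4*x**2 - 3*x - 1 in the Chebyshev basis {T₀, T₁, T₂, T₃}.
(-3)T₀ + (-2)T₂ + T₃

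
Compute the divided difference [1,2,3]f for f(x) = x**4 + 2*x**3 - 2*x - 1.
37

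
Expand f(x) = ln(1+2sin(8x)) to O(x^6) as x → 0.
16*x - 128*x**2 + 3584*x**3/3 - 40960*x**4/3 + 499712*x**5/3 + O(x**6)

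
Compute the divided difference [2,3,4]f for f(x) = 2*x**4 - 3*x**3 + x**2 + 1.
84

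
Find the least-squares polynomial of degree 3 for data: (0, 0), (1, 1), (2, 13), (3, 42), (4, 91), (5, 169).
-1/14 + (-197/84)x + (37/14)x² + (11/12)x³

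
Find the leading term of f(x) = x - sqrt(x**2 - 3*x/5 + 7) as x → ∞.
3/10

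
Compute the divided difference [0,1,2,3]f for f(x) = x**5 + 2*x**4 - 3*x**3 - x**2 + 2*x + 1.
34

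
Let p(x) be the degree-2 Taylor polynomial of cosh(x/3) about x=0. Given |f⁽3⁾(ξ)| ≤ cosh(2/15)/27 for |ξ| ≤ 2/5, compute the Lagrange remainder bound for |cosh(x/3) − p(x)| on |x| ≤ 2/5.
4*cosh(2/15)/10125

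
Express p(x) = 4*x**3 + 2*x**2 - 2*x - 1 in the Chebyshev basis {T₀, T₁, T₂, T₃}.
T₁ + T₂ + T₃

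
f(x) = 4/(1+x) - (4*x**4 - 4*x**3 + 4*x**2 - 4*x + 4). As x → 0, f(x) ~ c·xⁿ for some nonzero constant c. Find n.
5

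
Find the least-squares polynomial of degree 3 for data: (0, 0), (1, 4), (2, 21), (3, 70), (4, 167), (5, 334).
-1/14 + (335/84)x + (-20/7)x² + (37/12)x³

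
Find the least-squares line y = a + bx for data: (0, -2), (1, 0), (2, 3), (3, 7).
a = -5/2, b = 3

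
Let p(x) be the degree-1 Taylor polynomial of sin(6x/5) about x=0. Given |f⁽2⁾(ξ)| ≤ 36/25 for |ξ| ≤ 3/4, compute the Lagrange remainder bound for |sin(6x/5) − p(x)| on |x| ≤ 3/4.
81/200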